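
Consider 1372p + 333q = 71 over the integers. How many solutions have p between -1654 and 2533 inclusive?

13

gcd(1372, 333) = 1  (1372 = 4·333 + 40, 333 = 8·40 + 13, 40 = 3·13 + 1, 13 = 13·1).
Back-substituting, 1372·(25) + 333·(-103) = 1.
Scale by 71: particular solution (1775, -7313); reduce p mod 333: (110, -453).
General solution: p = 110 + 333t, q = -453 - 1372t for integer t.
-1654 ≤ 110 + 333t ≤ 2533 gives t ∈ [-5, 7], which is 13 values.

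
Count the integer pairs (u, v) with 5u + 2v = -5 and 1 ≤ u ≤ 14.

gcd(5, 2):
  5 = 2×2 + 1
  2 = 2×1
so gcd(5, 2) = 1.
Back-substitute for Bézout coefficients:
  1 = 5 - 2×2
  ... = 5×(1) + 2×(-2)
Scale by -5: particular solution (-5, 10); reduce u mod 2: (1, -5).
General solution: u = 1 + 2t, v = -5 - 5t for integer t.
1 ≤ 1 + 2t ≤ 14 gives t ∈ [0, 6], which is 7 values.

7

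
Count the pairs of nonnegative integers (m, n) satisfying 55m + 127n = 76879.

11

gcd(127, 55):
  127 = 2*55 + 17
  55 = 3*17 + 4
  17 = 4*4 + 1
  4 = 4*1
so gcd(127, 55) = 1.
Back-substitute for Bézout coefficients:
  1 = 17 - 4*4
  ... = 55*(-30) + 127*(13)
Scale by 76879: one solution is (-2306370, 999427). Reduce m mod 127: (77, 572).
General: m = 77 + 127t, n = 572 - 55t.
m ≥ 0 ⇒ t ≥ 0; n ≥ 0 ⇒ t ≤ 10. So t ∈ [0, 10]: 11 solutions.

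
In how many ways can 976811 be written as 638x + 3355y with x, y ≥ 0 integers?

5

gcd(3355, 638) = 11.
By Bézout, 638·(142) + 3355·(-27) = 11.
One solution: (127, 267).
General: x = 127 + 305t, y = 267 - 58t.
x ≥ 0 ⇒ t ≥ 0; y ≥ 0 ⇒ t ≤ 4. So t ∈ [0, 4]: 5 solutions.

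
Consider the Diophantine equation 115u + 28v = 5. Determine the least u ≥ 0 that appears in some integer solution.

11

gcd(115, 28) = 1  (115 = 4*28 + 3, 28 = 9*3 + 1, 3 = 3*1).
1 divides 5, so solutions exist.
Back-substituting, 115*(-9) + 28*(37) = 1.
Scale by 5/1 = 5: (u₀, v₀) = (-45, 185).
General solution: u = -45 + 28t, v = 185 - 115t for integer t.
u ≥ 0: smallest is -45 mod 28 = 11 (at t = 2), with v = -45.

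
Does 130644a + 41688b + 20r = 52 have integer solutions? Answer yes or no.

gcd(130644, 41688) = 36  (130644 = 3·41688 + 5580, 41688 = 7·5580 + 2628, 5580 = 2·2628 + 324, 2628 = 8·324 + 36, 324 = 9·36).
gcd(36, 20) = 4.
4 divides 52, so integer solutions exist.

yes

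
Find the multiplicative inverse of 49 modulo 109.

gcd(109, 49) = 1.
By Bézout, 49·(-20) + 109·(9) = 1.
So 49·-20 ≡ 1 (mod 109), and -20 mod 109 = 89.

89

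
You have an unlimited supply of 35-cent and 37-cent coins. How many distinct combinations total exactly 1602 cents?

1

Need nonnegative integers with 35j + 37k = 1602.
gcd(35, 37) = 1, and 35·(18) + 37·(-17) = 1.
So (j₀, k₀) = (28836, -27234); general j = 28836 + 37t, k = -27234 - 35t.
j ≥ 0 ⇒ t ≥ -779; k ≥ 0 ⇒ t ≤ -779. That's 1 value of t.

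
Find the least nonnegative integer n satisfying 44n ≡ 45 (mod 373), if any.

196

gcd(373, 44):
  373 = 8·44 + 21
  44 = 2·21 + 2
  21 = 10·2 + 1
  2 = 2·1
so gcd(373, 44) = 1.
1 divides 45, so solutions exist.
Back-substitute for Bézout coefficients:
  1 = 21 - 10·2
  ... = 44·(-178) + 373·(21)
So 44·(-178) ≡ 1 (mod 373); multiply by 45: n ≡ -8010 (mod 373).
Smallest nonnegative: n = -8010 mod 373 = 196.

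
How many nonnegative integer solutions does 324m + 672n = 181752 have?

gcd(672, 324) = 12  (672 = 2*324 + 24, 324 = 13*24 + 12, 24 = 2*12).
Back-substituting, 324*(27) + 672*(-13) = 12.
Scale by 15146: one solution is (408942, -196898). Reduce m mod 56: (30, 256).
General: m = 30 + 56t, n = 256 - 27t.
m ≥ 0 ⇒ t ≥ 0; n ≥ 0 ⇒ t ≤ 9. So t ∈ [0, 9]: 10 solutions.

10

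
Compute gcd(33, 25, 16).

gcd(33, 25) = 1.
gcd(1, 16) = 1.

1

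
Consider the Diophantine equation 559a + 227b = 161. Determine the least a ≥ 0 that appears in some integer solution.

gcd(559, 227) = 1.
1 divides 161, so solutions exist.
By Bézout, 559×(80) + 227×(-197) = 1.
Scale by 161/1 = 161: (a₀, b₀) = (12880, -31717).
General solution: a = 12880 + 227t, b = -31717 - 559t for integer t.
a ≥ 0: smallest is 12880 mod 227 = 168 (at t = -56), with b = -413.

168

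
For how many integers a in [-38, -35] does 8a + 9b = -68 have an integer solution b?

0

gcd(9, 8) = 1.
By Bézout, 8·(-1) + 9·(1) = 1.
Particular solution: (5, -12).
General solution: a = 5 + 9t, b = -12 - 8t for integer t.
-38 ≤ 5 + 9t ≤ -35 gives t ∈ [-4, -5], which is 0 values.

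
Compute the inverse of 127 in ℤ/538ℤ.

233

gcd(538, 127):
  538 = 4·127 + 30
  127 = 4·30 + 7
  30 = 4·7 + 2
  7 = 3·2 + 1
  2 = 2·1
so gcd(538, 127) = 1.
Back-substitute for Bézout coefficients:
  1 = 7 - 3·2
  ... = 127·(233) + 538·(-55)
So 127·233 ≡ 1 (mod 538), and 233 mod 538 = 233.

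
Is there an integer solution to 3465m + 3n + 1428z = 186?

yes

gcd(3465, 3) = 3  (3465 = 1155×3).
gcd(3, 1428) = 3.
3 divides 186, so integer solutions exist.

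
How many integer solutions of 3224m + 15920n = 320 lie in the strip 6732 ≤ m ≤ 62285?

28

gcd(15920, 3224):
  15920 = 4·3224 + 3024
  3224 = 1·3024 + 200
  3024 = 15·200 + 24
  200 = 8·24 + 8
  24 = 3·8
so gcd(15920, 3224) = 8.
Back-substitute for Bézout coefficients:
  8 = 200 - 8·24
  ... = 3224·(637) + 15920·(-129)
Scale by 40: particular solution (25480, -5160); reduce m mod 1990: (1600, -324).
General solution: m = 1600 + 1990t, n = -324 - 403t for integer t.
6732 ≤ 1600 + 1990t ≤ 62285 gives t ∈ [3, 30], which is 28 values.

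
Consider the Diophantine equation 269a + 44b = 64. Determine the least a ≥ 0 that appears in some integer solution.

gcd(269, 44) = 1.
1 divides 64, so solutions exist.
By Bézout, 269·(9) + 44·(-55) = 1.
Scale by 64/1 = 64: (a₀, b₀) = (576, -3520).
General solution: a = 576 + 44t, b = -3520 - 269t for integer t.
a ≥ 0: smallest is 576 mod 44 = 4 (at t = -13), with b = -23.

4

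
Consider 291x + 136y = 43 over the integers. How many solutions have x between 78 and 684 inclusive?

gcd(291, 136) = 1.
By Bézout, 291×(43) + 136×(-92) = 1.
Particular solution: (81, -173).
General solution: x = 81 + 136t, y = -173 - 291t for integer t.
78 ≤ 81 + 136t ≤ 684 gives t ∈ [0, 4], which is 5 values.

5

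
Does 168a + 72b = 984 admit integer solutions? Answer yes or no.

yes

gcd(168, 72) = 24  (168 = 2*72 + 24, 72 = 3*24).
24 divides 984, so integer solutions exist.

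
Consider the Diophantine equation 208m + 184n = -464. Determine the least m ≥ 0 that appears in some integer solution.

gcd(208, 184):
  208 = 1·184 + 24
  184 = 7·24 + 16
  24 = 1·16 + 8
  16 = 2·8
so gcd(208, 184) = 8.
8 divides -464, so solutions exist.
Back-substitute for Bézout coefficients:
  8 = 24 - 1·16
  ... = 208·(8) + 184·(-9)
Scale by -464/8 = -58: (m₀, n₀) = (-464, 522).
General solution: m = -464 + 23t, n = 522 - 26t for integer t.
m ≥ 0: smallest is -464 mod 23 = 19 (at t = 21), with n = -24.

19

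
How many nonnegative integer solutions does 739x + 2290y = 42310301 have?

25

gcd(2290, 739) = 1.
By Bézout, 739·(-251) + 2290·(81) = 1.
One solution: (899, 18186).
General: x = 899 + 2290t, y = 18186 - 739t.
x ≥ 0 ⇒ t ≥ 0; y ≥ 0 ⇒ t ≤ 24. So t ∈ [0, 24]: 25 solutions.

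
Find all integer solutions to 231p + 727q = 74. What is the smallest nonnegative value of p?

gcd(727, 231) = 1.
1 divides 74, so solutions exist.
By Bézout, 231*(-107) + 727*(34) = 1.
Scale by 74/1 = 74: (p₀, q₀) = (-7918, 2516).
General solution: p = -7918 + 727t, q = 2516 - 231t for integer t.
p ≥ 0: smallest is -7918 mod 727 = 79 (at t = 11), with q = -25.

79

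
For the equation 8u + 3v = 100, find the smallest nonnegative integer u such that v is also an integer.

2

gcd(8, 3) = 1  (8 = 2*3 + 2, 3 = 1*2 + 1, 2 = 2*1).
1 divides 100, so solutions exist.
Back-substituting, 8*(-1) + 3*(3) = 1.
Scale by 100/1 = 100: (u₀, v₀) = (-100, 300).
General solution: u = -100 + 3t, v = 300 - 8t for integer t.
u ≥ 0: smallest is -100 mod 3 = 2 (at t = 34), with v = 28.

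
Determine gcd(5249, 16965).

gcd(16965, 5249):
  16965 = 3×5249 + 1218
  5249 = 4×1218 + 377
  1218 = 3×377 + 87
  377 = 4×87 + 29
  87 = 3×29
so gcd(16965, 5249) = 29.

29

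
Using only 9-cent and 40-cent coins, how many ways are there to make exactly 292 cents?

1

Need nonnegative integers with 9j + 40k = 292.
gcd(9, 40) = 1, and 9·(9) + 40·(-2) = 1.
So (j₀, k₀) = (2628, -584); general j = 2628 + 40t, k = -584 - 9t.
j ≥ 0 ⇒ t ≥ -65; k ≥ 0 ⇒ t ≤ -65. That's 1 value of t.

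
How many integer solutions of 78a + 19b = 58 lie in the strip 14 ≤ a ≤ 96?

4

gcd(78, 19) = 1  (78 = 4·19 + 2, 19 = 9·2 + 1, 2 = 2·1).
Back-substituting, 78·(-9) + 19·(37) = 1.
Scale by 58: particular solution (-522, 2146); reduce a mod 19: (10, -38).
General solution: a = 10 + 19t, b = -38 - 78t for integer t.
14 ≤ 10 + 19t ≤ 96 gives t ∈ [1, 4], which is 4 values.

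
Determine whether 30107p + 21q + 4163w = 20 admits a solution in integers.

gcd(30107, 21):
  30107 = 1433×21 + 14
  21 = 1×14 + 7
  14 = 2×7
so gcd(30107, 21) = 7.
gcd(7, 4163) = 1.
1 divides 20, so integer solutions exist.

yes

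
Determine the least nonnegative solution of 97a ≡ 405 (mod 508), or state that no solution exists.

gcd(508, 97) = 1.
1 divides 405, so solutions exist.
By Bézout, 97·(-199) + 508·(38) = 1.
So 97·(-199) ≡ 1 (mod 508); multiply by 405: a ≡ -80595 (mod 508).
Smallest nonnegative: a = -80595 mod 508 = 177.

177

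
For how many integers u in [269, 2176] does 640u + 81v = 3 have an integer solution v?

gcd(640, 81):
  640 = 7×81 + 73
  81 = 1×73 + 8
  73 = 9×8 + 1
  8 = 8×1
so gcd(640, 81) = 1.
Back-substitute for Bézout coefficients:
  1 = 73 - 9×8
  ... = 640×(10) + 81×(-79)
Scale by 3: particular solution (30, -237); reduce u mod 81: (30, -237).
General solution: u = 30 + 81t, v = -237 - 640t for integer t.
269 ≤ 30 + 81t ≤ 2176 gives t ∈ [3, 26], which is 24 values.

24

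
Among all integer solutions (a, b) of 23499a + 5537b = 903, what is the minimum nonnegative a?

181

gcd(23499, 5537):
  23499 = 4×5537 + 1351
  5537 = 4×1351 + 133
  1351 = 10×133 + 21
  133 = 6×21 + 7
  21 = 3×7
so gcd(23499, 5537) = 7.
7 divides 903, so solutions exist.
Back-substitute for Bézout coefficients:
  7 = 133 - 6×21
  ... = 23499×(-250) + 5537×(1061)
Scale by 903/7 = 129: (a₀, b₀) = (-32250, 136869).
General solution: a = -32250 + 791t, b = 136869 - 3357t for integer t.
a ≥ 0: smallest is -32250 mod 791 = 181 (at t = 41), with b = -768.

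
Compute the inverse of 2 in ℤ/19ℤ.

10

gcd(19, 2):
  19 = 9×2 + 1
  2 = 2×1
so gcd(19, 2) = 1.
Back-substitute for Bézout coefficients:
  1 = 19 - 9×2
  ... = 2×(-9) + 19×(1)
So 2×-9 ≡ 1 (mod 19), and -9 mod 19 = 10.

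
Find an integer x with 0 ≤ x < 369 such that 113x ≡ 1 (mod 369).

gcd(369, 113) = 1  (369 = 3×113 + 30, 113 = 3×30 + 23, 30 = 1×23 + 7, 23 = 3×7 + 2, 7 = 3×2 + 1, 2 = 2×1).
Back-substituting, 113×(-160) + 369×(49) = 1.
So 113×-160 ≡ 1 (mod 369), and -160 mod 369 = 209.

209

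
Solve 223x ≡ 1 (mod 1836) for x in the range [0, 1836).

247

gcd(1836, 223) = 1.
By Bézout, 223*(247) + 1836*(-30) = 1.
So 223*247 ≡ 1 (mod 1836), and 247 mod 1836 = 247.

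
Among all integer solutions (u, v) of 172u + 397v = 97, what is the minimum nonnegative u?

gcd(397, 172):
  397 = 2*172 + 53
  172 = 3*53 + 13
  53 = 4*13 + 1
  13 = 13*1
so gcd(397, 172) = 1.
1 divides 97, so solutions exist.
Back-substitute for Bézout coefficients:
  1 = 53 - 4*13
  ... = 172*(-30) + 397*(13)
Scale by 97/1 = 97: (u₀, v₀) = (-2910, 1261).
General solution: u = -2910 + 397t, v = 1261 - 172t for integer t.
u ≥ 0: smallest is -2910 mod 397 = 266 (at t = 8), with v = -115.

266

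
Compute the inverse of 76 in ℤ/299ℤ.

240

gcd(299, 76) = 1.
By Bézout, 76*(-59) + 299*(15) = 1.
So 76*-59 ≡ 1 (mod 299), and -59 mod 299 = 240.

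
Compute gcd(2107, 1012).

1

gcd(2107, 1012):
  2107 = 2*1012 + 83
  1012 = 12*83 + 16
  83 = 5*16 + 3
  16 = 5*3 + 1
  3 = 3*1
so gcd(2107, 1012) = 1.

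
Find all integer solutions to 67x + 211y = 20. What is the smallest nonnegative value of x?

gcd(211, 67):
  211 = 3×67 + 10
  67 = 6×10 + 7
  10 = 1×7 + 3
  7 = 2×3 + 1
  3 = 3×1
so gcd(211, 67) = 1.
1 divides 20, so solutions exist.
Back-substitute for Bézout coefficients:
  1 = 7 - 2×3
  ... = 67×(63) + 211×(-20)
Scale by 20/1 = 20: (x₀, y₀) = (1260, -400).
General solution: x = 1260 + 211t, y = -400 - 67t for integer t.
x ≥ 0: smallest is 1260 mod 211 = 205 (at t = -5), with y = -65.

205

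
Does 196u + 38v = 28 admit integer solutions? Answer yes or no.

gcd(196, 38) = 2.
2 divides 28, so integer solutions exist.

yes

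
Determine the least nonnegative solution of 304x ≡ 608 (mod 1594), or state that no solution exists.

2

gcd(1594, 304):
  1594 = 5×304 + 74
  304 = 4×74 + 8
  74 = 9×8 + 2
  8 = 4×2
so gcd(1594, 304) = 2.
2 divides 608, so solutions exist.
Back-substitute for Bézout coefficients:
  2 = 74 - 9×8
  ... = 304×(-194) + 1594×(37)
So 304×(-194) ≡ 2 (mod 1594); multiply by 304: x ≡ -58976 (mod 797).
Smallest nonnegative: x = -58976 mod 797 = 2.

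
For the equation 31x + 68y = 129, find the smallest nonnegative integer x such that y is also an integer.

gcd(68, 31) = 1.
1 divides 129, so solutions exist.
By Bézout, 31×(11) + 68×(-5) = 1.
Scale by 129/1 = 129: (x₀, y₀) = (1419, -645).
General solution: x = 1419 + 68t, y = -645 - 31t for integer t.
x ≥ 0: smallest is 1419 mod 68 = 59 (at t = -20), with y = -25.

59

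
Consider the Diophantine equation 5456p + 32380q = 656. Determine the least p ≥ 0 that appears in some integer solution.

gcd(32380, 5456) = 4.
4 divides 656, so solutions exist.
By Bézout, 5456×(-3911) + 32380×(659) = 4.
Scale by 656/4 = 164: (p₀, q₀) = (-641404, 108076).
General solution: p = -641404 + 8095t, q = 108076 - 1364t for integer t.
p ≥ 0: smallest is -641404 mod 8095 = 6196 (at t = 80), with q = -1044.

6196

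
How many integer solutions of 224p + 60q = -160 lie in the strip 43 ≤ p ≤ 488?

29

gcd(224, 60) = 4  (224 = 3×60 + 44, 60 = 1×44 + 16, 44 = 2×16 + 12, 16 = 1×12 + 4, 12 = 3×4).
Back-substituting, 224×(-4) + 60×(15) = 4.
Scale by -40: particular solution (160, -600); reduce p mod 15: (10, -40).
General solution: p = 10 + 15t, q = -40 - 56t for integer t.
43 ≤ 10 + 15t ≤ 488 gives t ∈ [3, 31], which is 29 values.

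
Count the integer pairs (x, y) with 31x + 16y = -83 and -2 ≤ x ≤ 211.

gcd(31, 16):
  31 = 1*16 + 15
  16 = 1*15 + 1
  15 = 15*1
so gcd(31, 16) = 1.
Back-substitute for Bézout coefficients:
  1 = 16 - 1*15
  ... = 31*(-1) + 16*(2)
Scale by -83: particular solution (83, -166); reduce x mod 16: (3, -11).
General solution: x = 3 + 16t, y = -11 - 31t for integer t.
-2 ≤ 3 + 16t ≤ 211 gives t ∈ [0, 13], which is 14 values.

14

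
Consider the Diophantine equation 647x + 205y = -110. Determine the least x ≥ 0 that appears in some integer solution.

gcd(647, 205):
  647 = 3×205 + 32
  205 = 6×32 + 13
  32 = 2×13 + 6
  13 = 2×6 + 1
  6 = 6×1
so gcd(647, 205) = 1.
1 divides -110, so solutions exist.
Back-substitute for Bézout coefficients:
  1 = 13 - 2×6
  ... = 647×(-32) + 205×(101)
Scale by -110/1 = -110: (x₀, y₀) = (3520, -11110).
General solution: x = 3520 + 205t, y = -11110 - 647t for integer t.
x ≥ 0: smallest is 3520 mod 205 = 35 (at t = -17), with y = -111.

35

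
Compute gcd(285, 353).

1

gcd(353, 285):
  353 = 1*285 + 68
  285 = 4*68 + 13
  68 = 5*13 + 3
  13 = 4*3 + 1
  3 = 3*1
so gcd(353, 285) = 1.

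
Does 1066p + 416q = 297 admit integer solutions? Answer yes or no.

no

gcd(1066, 416) = 26  (1066 = 2*416 + 234, 416 = 1*234 + 182, 234 = 1*182 + 52, 182 = 3*52 + 26, 52 = 2*26).
26 does not divide 297 (remainder 11), so no integer solutions.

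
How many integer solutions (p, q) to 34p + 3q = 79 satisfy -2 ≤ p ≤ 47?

gcd(34, 3):
  34 = 11×3 + 1
  3 = 3×1
so gcd(34, 3) = 1.
Back-substitute for Bézout coefficients:
  1 = 34 - 11×3
  ... = 34×(1) + 3×(-11)
Scale by 79: particular solution (79, -869); reduce p mod 3: (1, 15).
General solution: p = 1 + 3t, q = 15 - 34t for integer t.
-2 ≤ 1 + 3t ≤ 47 gives t ∈ [-1, 15], which is 17 values.

17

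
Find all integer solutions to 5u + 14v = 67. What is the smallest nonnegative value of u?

gcd(14, 5) = 1.
1 divides 67, so solutions exist.
By Bézout, 5·(3) + 14·(-1) = 1.
Scale by 67/1 = 67: (u₀, v₀) = (201, -67).
General solution: u = 201 + 14t, v = -67 - 5t for integer t.
u ≥ 0: smallest is 201 mod 14 = 5 (at t = -14), with v = 3.

5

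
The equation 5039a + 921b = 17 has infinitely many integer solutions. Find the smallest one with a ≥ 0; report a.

121

gcd(5039, 921) = 1  (5039 = 5*921 + 434, 921 = 2*434 + 53, 434 = 8*53 + 10, 53 = 5*10 + 3, 10 = 3*3 + 1, 3 = 3*1).
1 divides 17, so solutions exist.
Back-substituting, 5039*(278) + 921*(-1521) = 1.
Scale by 17/1 = 17: (a₀, b₀) = (4726, -25857).
General solution: a = 4726 + 921t, b = -25857 - 5039t for integer t.
a ≥ 0: smallest is 4726 mod 921 = 121 (at t = -5), with b = -662.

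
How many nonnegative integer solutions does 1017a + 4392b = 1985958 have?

gcd(4392, 1017) = 9  (4392 = 4·1017 + 324, 1017 = 3·324 + 45, 324 = 7·45 + 9, 45 = 5·9).
Back-substituting, 1017·(-95) + 4392·(22) = 9.
Scale by 220662: one solution is (-20962890, 4854564). Reduce a mod 488: (126, 423).
General: a = 126 + 488t, b = 423 - 113t.
a ≥ 0 ⇒ t ≥ 0; b ≥ 0 ⇒ t ≤ 3. So t ∈ [0, 3]: 4 solutions.

4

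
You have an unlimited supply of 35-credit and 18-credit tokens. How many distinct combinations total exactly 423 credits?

1

Need nonnegative integers with 35j + 18k = 423.
gcd(35, 18) = 1, and 35·(-1) + 18·(2) = 1.
So (j₀, k₀) = (-423, 846); general j = -423 + 18t, k = 846 - 35t.
j ≥ 0 ⇒ t ≥ 24; k ≥ 0 ⇒ t ≤ 24. That's 1 value of t.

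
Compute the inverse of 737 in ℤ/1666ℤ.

gcd(1666, 737):
  1666 = 2*737 + 192
  737 = 3*192 + 161
  192 = 1*161 + 31
  161 = 5*31 + 6
  31 = 5*6 + 1
  6 = 6*1
so gcd(1666, 737) = 1.
Back-substitute for Bézout coefficients:
  1 = 31 - 5*6
  ... = 737*(-269) + 1666*(119)
So 737*-269 ≡ 1 (mod 1666), and -269 mod 1666 = 1397.

1397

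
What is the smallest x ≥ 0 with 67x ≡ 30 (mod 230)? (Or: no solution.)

gcd(230, 67) = 1.
1 divides 30, so solutions exist.
By Bézout, 67×(103) + 230×(-30) = 1.
So 67×(103) ≡ 1 (mod 230); multiply by 30: x ≡ 3090 (mod 230).
Smallest nonnegative: x = 3090 mod 230 = 100.

100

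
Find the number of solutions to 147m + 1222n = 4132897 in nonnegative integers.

23

gcd(1222, 147) = 1.
By Bézout, 147*(-133) + 1222*(16) = 1.
One solution: (1073, 3253).
General: m = 1073 + 1222t, n = 3253 - 147t.
m ≥ 0 ⇒ t ≥ 0; n ≥ 0 ⇒ t ≤ 22. So t ∈ [0, 22]: 23 solutions.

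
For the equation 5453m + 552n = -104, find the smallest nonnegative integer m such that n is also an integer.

gcd(5453, 552):
  5453 = 9·552 + 485
  552 = 1·485 + 67
  485 = 7·67 + 16
  67 = 4·16 + 3
  16 = 5·3 + 1
  3 = 3·1
so gcd(5453, 552) = 1.
1 divides -104, so solutions exist.
Back-substitute for Bézout coefficients:
  1 = 16 - 5·3
  ... = 5453·(173) + 552·(-1709)
Scale by -104/1 = -104: (m₀, n₀) = (-17992, 177736).
General solution: m = -17992 + 552t, n = 177736 - 5453t for integer t.
m ≥ 0: smallest is -17992 mod 552 = 224 (at t = 33), with n = -2213.

224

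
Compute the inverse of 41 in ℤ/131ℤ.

gcd(131, 41):
  131 = 3·41 + 8
  41 = 5·8 + 1
  8 = 8·1
so gcd(131, 41) = 1.
Back-substitute for Bézout coefficients:
  1 = 41 - 5·8
  ... = 41·(16) + 131·(-5)
So 41·16 ≡ 1 (mod 131), and 16 mod 131 = 16.

16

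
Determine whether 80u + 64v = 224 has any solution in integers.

gcd(80, 64) = 16  (80 = 1*64 + 16, 64 = 4*16).
16 divides 224, so integer solutions exist.

yes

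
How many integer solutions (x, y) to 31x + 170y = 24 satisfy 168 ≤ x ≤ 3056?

gcd(170, 31):
  170 = 5×31 + 15
  31 = 2×15 + 1
  15 = 15×1
so gcd(170, 31) = 1.
Back-substitute for Bézout coefficients:
  1 = 31 - 2×15
  ... = 31×(11) + 170×(-2)
Scale by 24: particular solution (264, -48); reduce x mod 170: (94, -17).
General solution: x = 94 + 170t, y = -17 - 31t for integer t.
168 ≤ 94 + 170t ≤ 3056 gives t ∈ [1, 17], which is 17 values.

17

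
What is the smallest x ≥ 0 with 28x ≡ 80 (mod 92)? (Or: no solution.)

16

gcd(92, 28) = 4  (92 = 3×28 + 8, 28 = 3×8 + 4, 8 = 2×4).
4 divides 80, so solutions exist.
Back-substituting, 28×(10) + 92×(-3) = 4.
So 28×(10) ≡ 4 (mod 92); multiply by 20: x ≡ 200 (mod 23).
Smallest nonnegative: x = 200 mod 23 = 16.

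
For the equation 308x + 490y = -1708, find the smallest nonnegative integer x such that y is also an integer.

4

gcd(490, 308) = 14  (490 = 1×308 + 182, 308 = 1×182 + 126, 182 = 1×126 + 56, 126 = 2×56 + 14, 56 = 4×14).
14 divides -1708, so solutions exist.
Back-substituting, 308×(8) + 490×(-5) = 14.
Scale by -1708/14 = -122: (x₀, y₀) = (-976, 610).
General solution: x = -976 + 35t, y = 610 - 22t for integer t.
x ≥ 0: smallest is -976 mod 35 = 4 (at t = 28), with y = -6.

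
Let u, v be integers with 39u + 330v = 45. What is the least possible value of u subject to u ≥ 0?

35

gcd(330, 39) = 3.
3 divides 45, so solutions exist.
By Bézout, 39·(17) + 330·(-2) = 3.
Scale by 45/3 = 15: (u₀, v₀) = (255, -30).
General solution: u = 255 + 110t, v = -30 - 13t for integer t.
u ≥ 0: smallest is 255 mod 110 = 35 (at t = -2), with v = -4.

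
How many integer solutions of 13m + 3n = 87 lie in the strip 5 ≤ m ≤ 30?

9

gcd(13, 3):
  13 = 4·3 + 1
  3 = 3·1
so gcd(13, 3) = 1.
Back-substitute for Bézout coefficients:
  1 = 13 - 4·3
  ... = 13·(1) + 3·(-4)
Scale by 87: particular solution (87, -348); reduce m mod 3: (0, 29).
General solution: m = 0 + 3t, n = 29 - 13t for integer t.
5 ≤ 0 + 3t ≤ 30 gives t ∈ [2, 10], which is 9 values.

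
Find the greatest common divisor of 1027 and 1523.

1

gcd(1523, 1027):
  1523 = 1·1027 + 496
  1027 = 2·496 + 35
  496 = 14·35 + 6
  35 = 5·6 + 5
  6 = 1·5 + 1
  5 = 5·1
so gcd(1523, 1027) = 1.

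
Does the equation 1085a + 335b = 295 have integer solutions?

gcd(1085, 335) = 5  (1085 = 3×335 + 80, 335 = 4×80 + 15, 80 = 5×15 + 5, 15 = 3×5).
5 divides 295, so integer solutions exist.

yes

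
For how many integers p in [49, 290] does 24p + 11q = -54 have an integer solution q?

gcd(24, 11) = 1.
By Bézout, 24×(-5) + 11×(11) = 1.
Particular solution: (6, -18).
General solution: p = 6 + 11t, q = -18 - 24t for integer t.
49 ≤ 6 + 11t ≤ 290 gives t ∈ [4, 25], which is 22 values.

22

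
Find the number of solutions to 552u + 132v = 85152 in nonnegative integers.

gcd(552, 132):
  552 = 4*132 + 24
  132 = 5*24 + 12
  24 = 2*12
so gcd(552, 132) = 12.
Back-substitute for Bézout coefficients:
  12 = 132 - 5*24
  ... = 552*(-5) + 132*(21)
Scale by 7096: one solution is (-35480, 149016). Reduce u mod 11: (6, 620).
General: u = 6 + 11t, v = 620 - 46t.
u ≥ 0 ⇒ t ≥ 0; v ≥ 0 ⇒ t ≤ 13. So t ∈ [0, 13]: 14 solutions.

14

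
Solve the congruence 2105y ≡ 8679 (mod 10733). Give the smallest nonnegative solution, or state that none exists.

gcd(10733, 2105):
  10733 = 5*2105 + 208
  2105 = 10*208 + 25
  208 = 8*25 + 8
  25 = 3*8 + 1
  8 = 8*1
so gcd(10733, 2105) = 1.
1 divides 8679, so solutions exist.
Back-substitute for Bézout coefficients:
  1 = 25 - 3*8
  ... = 2105*(1290) + 10733*(-253)
So 2105*(1290) ≡ 1 (mod 10733); multiply by 8679: y ≡ 11195910 (mod 10733).
Smallest nonnegative: y = 11195910 mod 10733 = 1391.

1391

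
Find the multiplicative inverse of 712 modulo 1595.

513

gcd(1595, 712) = 1.
By Bézout, 712×(513) + 1595×(-229) = 1.
So 712×513 ≡ 1 (mod 1595), and 513 mod 1595 = 513.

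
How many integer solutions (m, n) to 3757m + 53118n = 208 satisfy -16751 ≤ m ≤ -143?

4

gcd(53118, 3757) = 13.
By Bézout, 3757*(919) + 53118*(-65) = 13.
Particular solution: (2446, -173).
General solution: m = 2446 + 4086t, n = -173 - 289t for integer t.
-16751 ≤ 2446 + 4086t ≤ -143 gives t ∈ [-4, -1], which is 4 values.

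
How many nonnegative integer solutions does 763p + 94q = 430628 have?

gcd(763, 94) = 1.
By Bézout, 763·(-17) + 94·(138) = 1.
One solution: (44, 4224).
General: p = 44 + 94t, q = 4224 - 763t.
p ≥ 0 ⇒ t ≥ 0; q ≥ 0 ⇒ t ≤ 5. So t ∈ [0, 5]: 6 solutions.

6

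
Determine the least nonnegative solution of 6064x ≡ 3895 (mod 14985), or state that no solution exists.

gcd(14985, 6064) = 1  (14985 = 2×6064 + 2857, 6064 = 2×2857 + 350, 2857 = 8×350 + 57, 350 = 6×57 + 8, 57 = 7×8 + 1, 8 = 8×1).
1 divides 3895, so solutions exist.
Back-substituting, 6064×(-1841) + 14985×(745) = 1.
So 6064×(-1841) ≡ 1 (mod 14985); multiply by 3895: x ≡ -7170695 (mod 14985).
Smallest nonnegative: x = -7170695 mod 14985 = 7120.

7120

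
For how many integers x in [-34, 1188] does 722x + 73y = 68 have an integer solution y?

gcd(722, 73):
  722 = 9×73 + 65
  73 = 1×65 + 8
  65 = 8×8 + 1
  8 = 8×1
so gcd(722, 73) = 1.
Back-substitute for Bézout coefficients:
  1 = 65 - 8×8
  ... = 722×(9) + 73×(-89)
Scale by 68: particular solution (612, -6052); reduce x mod 73: (28, -276).
General solution: x = 28 + 73t, y = -276 - 722t for integer t.
-34 ≤ 28 + 73t ≤ 1188 gives t ∈ [0, 15], which is 16 values.

16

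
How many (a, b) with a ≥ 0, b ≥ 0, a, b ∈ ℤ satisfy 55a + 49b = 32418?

gcd(55, 49) = 1.
By Bézout, 55·(-8) + 49·(9) = 1.
One solution: (13, 647).
General: a = 13 + 49t, b = 647 - 55t.
a ≥ 0 ⇒ t ≥ 0; b ≥ 0 ⇒ t ≤ 11. So t ∈ [0, 11]: 12 solutions.

12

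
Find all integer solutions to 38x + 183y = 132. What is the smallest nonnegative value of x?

gcd(183, 38) = 1.
1 divides 132, so solutions exist.
By Bézout, 38·(53) + 183·(-11) = 1.
Scale by 132/1 = 132: (x₀, y₀) = (6996, -1452).
General solution: x = 6996 + 183t, y = -1452 - 38t for integer t.
x ≥ 0: smallest is 6996 mod 183 = 42 (at t = -38), with y = -8.

42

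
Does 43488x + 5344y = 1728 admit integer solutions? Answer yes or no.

gcd(43488, 5344) = 32.
32 divides 1728, so integer solutions exist.

yes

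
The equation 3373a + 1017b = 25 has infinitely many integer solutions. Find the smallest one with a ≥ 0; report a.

gcd(3373, 1017) = 1.
1 divides 25, so solutions exist.
By Bézout, 3373*(319) + 1017*(-1058) = 1.
Scale by 25/1 = 25: (a₀, b₀) = (7975, -26450).
General solution: a = 7975 + 1017t, b = -26450 - 3373t for integer t.
a ≥ 0: smallest is 7975 mod 1017 = 856 (at t = -7), with b = -2839.

856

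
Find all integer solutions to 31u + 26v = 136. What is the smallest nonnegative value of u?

gcd(31, 26) = 1  (31 = 1·26 + 5, 26 = 5·5 + 1, 5 = 5·1).
1 divides 136, so solutions exist.
Back-substituting, 31·(-5) + 26·(6) = 1.
Scale by 136/1 = 136: (u₀, v₀) = (-680, 816).
General solution: u = -680 + 26t, v = 816 - 31t for integer t.
u ≥ 0: smallest is -680 mod 26 = 22 (at t = 27), with v = -21.

22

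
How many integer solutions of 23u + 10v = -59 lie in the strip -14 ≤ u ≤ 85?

gcd(23, 10) = 1  (23 = 2·10 + 3, 10 = 3·3 + 1, 3 = 3·1).
Back-substituting, 23·(-3) + 10·(7) = 1.
Scale by -59: particular solution (177, -413); reduce u mod 10: (7, -22).
General solution: u = 7 + 10t, v = -22 - 23t for integer t.
-14 ≤ 7 + 10t ≤ 85 gives t ∈ [-2, 7], which is 10 values.

10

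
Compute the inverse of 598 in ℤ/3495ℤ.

3232

gcd(3495, 598) = 1  (3495 = 5×598 + 505, 598 = 1×505 + 93, 505 = 5×93 + 40, 93 = 2×40 + 13, 40 = 3×13 + 1, 13 = 13×1).
Back-substituting, 598×(-263) + 3495×(45) = 1.
So 598×-263 ≡ 1 (mod 3495), and -263 mod 3495 = 3232.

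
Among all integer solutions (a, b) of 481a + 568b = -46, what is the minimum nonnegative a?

562

gcd(568, 481):
  568 = 1·481 + 87
  481 = 5·87 + 46
  87 = 1·46 + 41
  46 = 1·41 + 5
  41 = 8·5 + 1
  5 = 5·1
so gcd(568, 481) = 1.
1 divides -46, so solutions exist.
Back-substitute for Bézout coefficients:
  1 = 41 - 8·5
  ... = 481·(-111) + 568·(94)
Scale by -46/1 = -46: (a₀, b₀) = (5106, -4324).
General solution: a = 5106 + 568t, b = -4324 - 481t for integer t.
a ≥ 0: smallest is 5106 mod 568 = 562 (at t = -8), with b = -476.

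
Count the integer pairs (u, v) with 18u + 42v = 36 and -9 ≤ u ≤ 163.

25

gcd(42, 18) = 6  (42 = 2*18 + 6, 18 = 3*6).
Back-substituting, 18*(-2) + 42*(1) = 6.
Scale by 6: particular solution (-12, 6); reduce u mod 7: (2, 0).
General solution: u = 2 + 7t, v = 0 - 3t for integer t.
-9 ≤ 2 + 7t ≤ 163 gives t ∈ [-1, 23], which is 25 values.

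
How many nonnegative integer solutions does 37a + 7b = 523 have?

gcd(37, 7) = 1.
By Bézout, 37×(-3) + 7×(16) = 1.
One solution: (6, 43).
General: a = 6 + 7t, b = 43 - 37t.
a ≥ 0 ⇒ t ≥ 0; b ≥ 0 ⇒ t ≤ 1. So t ∈ [0, 1]: 2 solutions.

2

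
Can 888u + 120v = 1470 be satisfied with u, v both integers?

no

gcd(888, 120) = 24.
24 does not divide 1470 (remainder 6), so no integer solutions.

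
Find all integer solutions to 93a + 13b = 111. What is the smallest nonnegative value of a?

10

gcd(93, 13) = 1.
1 divides 111, so solutions exist.
By Bézout, 93*(-6) + 13*(43) = 1.
Scale by 111/1 = 111: (a₀, b₀) = (-666, 4773).
General solution: a = -666 + 13t, b = 4773 - 93t for integer t.
a ≥ 0: smallest is -666 mod 13 = 10 (at t = 52), with b = -63.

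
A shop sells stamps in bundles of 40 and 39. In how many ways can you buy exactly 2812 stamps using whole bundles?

2

Need nonnegative integers with 40j + 39k = 2812.
gcd(40, 39) = 1, and 40·(1) + 39·(-1) = 1.
So (j₀, k₀) = (2812, -2812); general j = 2812 + 39t, k = -2812 - 40t.
j ≥ 0 ⇒ t ≥ -72; k ≥ 0 ⇒ t ≤ -71. That's 2 values of t.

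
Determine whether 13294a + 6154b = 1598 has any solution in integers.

gcd(13294, 6154) = 34  (13294 = 2×6154 + 986, 6154 = 6×986 + 238, 986 = 4×238 + 34, 238 = 7×34).
34 divides 1598, so integer solutions exist.

yes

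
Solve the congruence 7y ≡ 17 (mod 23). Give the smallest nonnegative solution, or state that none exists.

gcd(23, 7):
  23 = 3×7 + 2
  7 = 3×2 + 1
  2 = 2×1
so gcd(23, 7) = 1.
1 divides 17, so solutions exist.
Back-substitute for Bézout coefficients:
  1 = 7 - 3×2
  ... = 7×(10) + 23×(-3)
So 7×(10) ≡ 1 (mod 23); multiply by 17: y ≡ 170 (mod 23).
Smallest nonnegative: y = 170 mod 23 = 9.

9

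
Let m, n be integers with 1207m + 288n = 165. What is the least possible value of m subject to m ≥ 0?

3

gcd(1207, 288) = 1  (1207 = 4·288 + 55, 288 = 5·55 + 13, 55 = 4·13 + 3, 13 = 4·3 + 1, 3 = 3·1).
1 divides 165, so solutions exist.
Back-substituting, 1207·(-89) + 288·(373) = 1.
Scale by 165/1 = 165: (m₀, n₀) = (-14685, 61545).
General solution: m = -14685 + 288t, n = 61545 - 1207t for integer t.
m ≥ 0: smallest is -14685 mod 288 = 3 (at t = 51), with n = -12.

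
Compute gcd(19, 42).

gcd(42, 19) = 1  (42 = 2·19 + 4, 19 = 4·4 + 3, 4 = 1·3 + 1, 3 = 3·1).

1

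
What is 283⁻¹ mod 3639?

gcd(3639, 283) = 1  (3639 = 12*283 + 243, 283 = 1*243 + 40, 243 = 6*40 + 3, 40 = 13*3 + 1, 3 = 3*1).
Back-substituting, 283*(1183) + 3639*(-92) = 1.
So 283*1183 ≡ 1 (mod 3639), and 1183 mod 3639 = 1183.

1183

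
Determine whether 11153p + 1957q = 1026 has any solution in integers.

gcd(11153, 1957):
  11153 = 5·1957 + 1368
  1957 = 1·1368 + 589
  1368 = 2·589 + 190
  589 = 3·190 + 19
  190 = 10·19
so gcd(11153, 1957) = 19.
19 divides 1026, so integer solutions exist.

yes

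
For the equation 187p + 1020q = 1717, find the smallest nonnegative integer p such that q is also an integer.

31

gcd(1020, 187) = 17  (1020 = 5*187 + 85, 187 = 2*85 + 17, 85 = 5*17).
17 divides 1717, so solutions exist.
Back-substituting, 187*(11) + 1020*(-2) = 17.
Scale by 1717/17 = 101: (p₀, q₀) = (1111, -202).
General solution: p = 1111 + 60t, q = -202 - 11t for integer t.
p ≥ 0: smallest is 1111 mod 60 = 31 (at t = -18), with q = -4.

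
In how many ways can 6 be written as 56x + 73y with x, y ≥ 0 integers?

0

gcd(73, 56):
  73 = 1·56 + 17
  56 = 3·17 + 5
  17 = 3·5 + 2
  5 = 2·2 + 1
  2 = 2·1
so gcd(73, 56) = 1.
Back-substitute for Bézout coefficients:
  1 = 5 - 2·2
  ... = 56·(30) + 73·(-23)
Scale by 6: one solution is (180, -138). Reduce x mod 73: (34, -26).
General: x = 34 + 73t, y = -26 - 56t.
x ≥ 0 ⇒ t ≥ 0; y ≥ 0 ⇒ t ≤ -1. So t ∈ [0, -1]: 0 solutions.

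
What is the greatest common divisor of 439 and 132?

1

gcd(439, 132):
  439 = 3·132 + 43
  132 = 3·43 + 3
  43 = 14·3 + 1
  3 = 3·1
so gcd(439, 132) = 1.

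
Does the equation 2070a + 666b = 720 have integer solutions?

yes

gcd(2070, 666) = 18.
18 divides 720, so integer solutions exist.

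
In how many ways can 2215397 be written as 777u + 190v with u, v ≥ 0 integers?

15

gcd(777, 190) = 1.
By Bézout, 777×(-67) + 190×(274) = 1.
One solution: (11, 11615).
General: u = 11 + 190t, v = 11615 - 777t.
u ≥ 0 ⇒ t ≥ 0; v ≥ 0 ⇒ t ≤ 14. So t ∈ [0, 14]: 15 solutions.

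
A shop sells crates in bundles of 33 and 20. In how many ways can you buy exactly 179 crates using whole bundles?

1

Need nonnegative integers with 33j + 20k = 179.
gcd(33, 20) = 1, and 33·(-3) + 20·(5) = 1.
So (j₀, k₀) = (-537, 895); general j = -537 + 20t, k = 895 - 33t.
j ≥ 0 ⇒ t ≥ 27; k ≥ 0 ⇒ t ≤ 27. That's 1 value of t.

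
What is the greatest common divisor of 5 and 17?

gcd(17, 5):
  17 = 3×5 + 2
  5 = 2×2 + 1
  2 = 2×1
so gcd(17, 5) = 1.

1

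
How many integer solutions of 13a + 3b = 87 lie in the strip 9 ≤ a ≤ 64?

19

gcd(13, 3):
  13 = 4×3 + 1
  3 = 3×1
so gcd(13, 3) = 1.
Back-substitute for Bézout coefficients:
  1 = 13 - 4×3
  ... = 13×(1) + 3×(-4)
Scale by 87: particular solution (87, -348); reduce a mod 3: (0, 29).
General solution: a = 0 + 3t, b = 29 - 13t for integer t.
9 ≤ 0 + 3t ≤ 64 gives t ∈ [3, 21], which is 19 values.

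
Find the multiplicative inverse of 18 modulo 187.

gcd(187, 18) = 1.
By Bézout, 18×(52) + 187×(-5) = 1.
So 18×52 ≡ 1 (mod 187), and 52 mod 187 = 52.

52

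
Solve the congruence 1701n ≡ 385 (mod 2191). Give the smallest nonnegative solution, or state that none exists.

gcd(2191, 1701):
  2191 = 1*1701 + 490
  1701 = 3*490 + 231
  490 = 2*231 + 28
  231 = 8*28 + 7
  28 = 4*7
so gcd(2191, 1701) = 7.
7 divides 385, so solutions exist.
Back-substitute for Bézout coefficients:
  7 = 231 - 8*28
  ... = 1701*(76) + 2191*(-59)
So 1701*(76) ≡ 7 (mod 2191); multiply by 55: n ≡ 4180 (mod 313).
Smallest nonnegative: n = 4180 mod 313 = 111.

111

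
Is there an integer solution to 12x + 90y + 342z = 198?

gcd(90, 12) = 6  (90 = 7·12 + 6, 12 = 2·6).
gcd(6, 342) = 6.
6 divides 198, so integer solutions exist.

yes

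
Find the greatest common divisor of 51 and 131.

gcd(131, 51):
  131 = 2*51 + 29
  51 = 1*29 + 22
  29 = 1*22 + 7
  22 = 3*7 + 1
  7 = 7*1
so gcd(131, 51) = 1.

1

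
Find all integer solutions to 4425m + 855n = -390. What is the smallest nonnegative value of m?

43

gcd(4425, 855) = 15.
15 divides -390, so solutions exist.
By Bézout, 4425×(-17) + 855×(88) = 15.
Scale by -390/15 = -26: (m₀, n₀) = (442, -2288).
General solution: m = 442 + 57t, n = -2288 - 295t for integer t.
m ≥ 0: smallest is 442 mod 57 = 43 (at t = -7), with n = -223.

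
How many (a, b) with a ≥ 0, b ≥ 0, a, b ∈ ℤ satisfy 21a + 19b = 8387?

21

gcd(21, 19):
  21 = 1×19 + 2
  19 = 9×2 + 1
  2 = 2×1
so gcd(21, 19) = 1.
Back-substitute for Bézout coefficients:
  1 = 19 - 9×2
  ... = 21×(-9) + 19×(10)
Scale by 8387: one solution is (-75483, 83870). Reduce a mod 19: (4, 437).
General: a = 4 + 19t, b = 437 - 21t.
a ≥ 0 ⇒ t ≥ 0; b ≥ 0 ⇒ t ≤ 20. So t ∈ [0, 20]: 21 solutions.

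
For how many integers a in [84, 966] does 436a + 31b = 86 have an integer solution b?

28

gcd(436, 31) = 1  (436 = 14·31 + 2, 31 = 15·2 + 1, 2 = 2·1).
Back-substituting, 436·(-15) + 31·(211) = 1.
Scale by 86: particular solution (-1290, 18146); reduce a mod 31: (12, -166).
General solution: a = 12 + 31t, b = -166 - 436t for integer t.
84 ≤ 12 + 31t ≤ 966 gives t ∈ [3, 30], which is 28 values.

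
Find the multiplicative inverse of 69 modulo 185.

gcd(185, 69) = 1  (185 = 2·69 + 47, 69 = 1·47 + 22, 47 = 2·22 + 3, 22 = 7·3 + 1, 3 = 3·1).
Back-substituting, 69·(59) + 185·(-22) = 1.
So 69·59 ≡ 1 (mod 185), and 59 mod 185 = 59.

59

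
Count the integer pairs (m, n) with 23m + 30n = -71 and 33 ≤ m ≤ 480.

gcd(30, 23):
  30 = 1*23 + 7
  23 = 3*7 + 2
  7 = 3*2 + 1
  2 = 2*1
so gcd(30, 23) = 1.
Back-substitute for Bézout coefficients:
  1 = 7 - 3*2
  ... = 23*(-13) + 30*(10)
Scale by -71: particular solution (923, -710); reduce m mod 30: (23, -20).
General solution: m = 23 + 30t, n = -20 - 23t for integer t.
33 ≤ 23 + 30t ≤ 480 gives t ∈ [1, 15], which is 15 values.

15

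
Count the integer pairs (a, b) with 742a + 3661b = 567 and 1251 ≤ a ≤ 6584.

11

gcd(3661, 742):
  3661 = 4*742 + 693
  742 = 1*693 + 49
  693 = 14*49 + 7
  49 = 7*7
so gcd(3661, 742) = 7.
Back-substitute for Bézout coefficients:
  7 = 693 - 14*49
  ... = 742*(-74) + 3661*(15)
Scale by 81: particular solution (-5994, 1215); reduce a mod 523: (282, -57).
General solution: a = 282 + 523t, b = -57 - 106t for integer t.
1251 ≤ 282 + 523t ≤ 6584 gives t ∈ [2, 12], which is 11 values.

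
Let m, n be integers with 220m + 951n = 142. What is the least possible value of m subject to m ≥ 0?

943

gcd(951, 220) = 1  (951 = 4×220 + 71, 220 = 3×71 + 7, 71 = 10×7 + 1, 7 = 7×1).
1 divides 142, so solutions exist.
Back-substituting, 220×(-134) + 951×(31) = 1.
Scale by 142/1 = 142: (m₀, n₀) = (-19028, 4402).
General solution: m = -19028 + 951t, n = 4402 - 220t for integer t.
m ≥ 0: smallest is -19028 mod 951 = 943 (at t = 21), with n = -218.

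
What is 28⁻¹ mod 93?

gcd(93, 28) = 1.
By Bézout, 28*(10) + 93*(-3) = 1.
So 28*10 ≡ 1 (mod 93), and 10 mod 93 = 10.

10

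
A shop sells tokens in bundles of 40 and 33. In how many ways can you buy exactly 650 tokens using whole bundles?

1

Need nonnegative integers with 40j + 33k = 650.
gcd(40, 33) = 1, and 40·(-14) + 33·(17) = 1.
So (j₀, k₀) = (-9100, 11050); general j = -9100 + 33t, k = 11050 - 40t.
j ≥ 0 ⇒ t ≥ 276; k ≥ 0 ⇒ t ≤ 276. That's 1 value of t.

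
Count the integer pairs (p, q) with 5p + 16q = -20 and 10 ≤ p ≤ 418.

26

gcd(16, 5) = 1  (16 = 3×5 + 1, 5 = 5×1).
Back-substituting, 5×(-3) + 16×(1) = 1.
Scale by -20: particular solution (60, -20); reduce p mod 16: (12, -5).
General solution: p = 12 + 16t, q = -5 - 5t for integer t.
10 ≤ 12 + 16t ≤ 418 gives t ∈ [0, 25], which is 26 values.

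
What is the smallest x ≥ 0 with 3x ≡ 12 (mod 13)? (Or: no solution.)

4

gcd(13, 3) = 1.
1 divides 12, so solutions exist.
By Bézout, 3·(-4) + 13·(1) = 1.
So 3·(-4) ≡ 1 (mod 13); multiply by 12: x ≡ -48 (mod 13).
Smallest nonnegative: x = -48 mod 13 = 4.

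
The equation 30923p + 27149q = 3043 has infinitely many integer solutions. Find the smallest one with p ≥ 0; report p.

gcd(30923, 27149):
  30923 = 1*27149 + 3774
  27149 = 7*3774 + 731
  3774 = 5*731 + 119
  731 = 6*119 + 17
  119 = 7*17
so gcd(30923, 27149) = 17.
17 divides 3043, so solutions exist.
Back-substitute for Bézout coefficients:
  17 = 731 - 6*119
  ... = 30923*(-223) + 27149*(254)
Scale by 3043/17 = 179: (p₀, q₀) = (-39917, 45466).
General solution: p = -39917 + 1597t, q = 45466 - 1819t for integer t.
p ≥ 0: smallest is -39917 mod 1597 = 8 (at t = 25), with q = -9.

8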